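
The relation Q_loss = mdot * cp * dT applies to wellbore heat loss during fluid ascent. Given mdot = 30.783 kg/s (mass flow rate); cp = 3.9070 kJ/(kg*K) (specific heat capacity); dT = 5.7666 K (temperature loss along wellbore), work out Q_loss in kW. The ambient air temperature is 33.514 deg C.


Q_loss = mdot * cp * dT
Q_loss = 30.783 * 3.9070 * 5.7666
Q_loss = 693.54 kW


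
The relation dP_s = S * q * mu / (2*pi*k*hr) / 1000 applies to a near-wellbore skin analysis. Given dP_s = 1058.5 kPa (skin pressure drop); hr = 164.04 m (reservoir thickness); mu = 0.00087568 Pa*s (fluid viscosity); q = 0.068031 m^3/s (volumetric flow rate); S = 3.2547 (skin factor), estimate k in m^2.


k = S*q*mu / (2*pi*dP_s*1000*hr)
k = 3.2547*0.068031*0.00087568 / (2*pi*1058.5*1000*164.04)
k = 1.7772e-13 m^2


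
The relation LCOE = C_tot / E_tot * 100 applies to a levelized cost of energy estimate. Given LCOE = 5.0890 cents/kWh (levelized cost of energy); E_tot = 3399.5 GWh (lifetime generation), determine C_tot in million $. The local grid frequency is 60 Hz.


C_tot = LCOE / 100 * E_tot
C_tot = 5.0890 / 100 * 3399.5
C_tot = 173.00 million $


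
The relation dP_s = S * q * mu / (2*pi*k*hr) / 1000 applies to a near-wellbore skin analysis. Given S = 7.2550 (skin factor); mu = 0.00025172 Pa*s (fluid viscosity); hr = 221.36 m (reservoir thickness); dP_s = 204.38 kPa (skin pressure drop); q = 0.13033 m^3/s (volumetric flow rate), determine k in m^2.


k = S*q*mu / (2*pi*dP_s*1000*hr)
k = 7.2550*0.13033*0.00025172 / (2*pi*204.38*1000*221.36)
k = 8.3730e-13 m^2


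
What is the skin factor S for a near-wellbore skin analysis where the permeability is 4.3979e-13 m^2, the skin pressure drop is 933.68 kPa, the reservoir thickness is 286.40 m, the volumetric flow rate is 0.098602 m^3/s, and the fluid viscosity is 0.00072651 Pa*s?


S = dP_s * 1000 * 2*pi*k*hr / (q*mu)
S = 933.68 * 1000 * 2*pi*4.3979e-13*286.40 / (0.098602*0.00072651)
S = 10.315


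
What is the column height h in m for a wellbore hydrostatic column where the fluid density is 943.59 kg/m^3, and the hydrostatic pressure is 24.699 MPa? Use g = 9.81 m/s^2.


h = P * 1e6 / (g * rho)
h = 24.699 * 1e6 / (9.81 * 943.59)
h = 2668.3 m


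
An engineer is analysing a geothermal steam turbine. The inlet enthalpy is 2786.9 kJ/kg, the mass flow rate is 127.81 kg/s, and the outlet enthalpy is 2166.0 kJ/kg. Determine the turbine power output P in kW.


P = mdot * (h_in - h_out) / 1000
P = 127.81 * (2786.9 - 2166.0) / 1000
P = 79.35723 MW
Convert: 79.35723 MW * 1000.0 = 79357 kW
P = 79357 kW


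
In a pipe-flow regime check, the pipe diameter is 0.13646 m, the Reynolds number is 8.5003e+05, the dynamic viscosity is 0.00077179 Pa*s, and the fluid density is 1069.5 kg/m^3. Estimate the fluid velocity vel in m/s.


vel = Re * mu / (rho * D)
vel = 8.5003e+05 * 0.00077179 / (1069.5 * 0.13646)
vel = 4.4952 m/s


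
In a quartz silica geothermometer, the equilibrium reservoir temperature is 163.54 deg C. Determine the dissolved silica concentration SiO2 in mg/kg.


SiO2 = 10^(5.19 - 1309/(T_eq + 273.15))
SiO2 = 10^(5.19 - 1309/(163.54 + 273.15))
SiO2 = 155.76 mg/kg


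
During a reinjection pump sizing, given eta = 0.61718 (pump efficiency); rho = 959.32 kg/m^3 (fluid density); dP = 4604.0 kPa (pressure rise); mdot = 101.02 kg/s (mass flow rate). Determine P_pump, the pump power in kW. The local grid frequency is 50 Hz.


P_pump = mdot * dP / (rho * eta)
P_pump = 101.02 * 4604.0 / (959.32 * 0.61718)
P_pump = 785.54 kW


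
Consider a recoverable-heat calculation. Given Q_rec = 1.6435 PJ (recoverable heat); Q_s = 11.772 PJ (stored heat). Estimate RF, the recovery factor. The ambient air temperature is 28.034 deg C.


RF = Q_rec / Q_s
RF = 1.6435 / 11.772
RF = 0.13961


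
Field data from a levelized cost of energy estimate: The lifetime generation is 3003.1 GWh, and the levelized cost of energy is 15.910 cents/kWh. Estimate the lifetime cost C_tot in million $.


C_tot = LCOE / 100 * E_tot
C_tot = 15.910 / 100 * 3003.1
C_tot = 477.79 million $


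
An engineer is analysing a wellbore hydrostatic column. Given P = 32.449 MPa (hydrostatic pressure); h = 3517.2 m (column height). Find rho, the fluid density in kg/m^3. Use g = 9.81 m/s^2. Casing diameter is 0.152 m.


rho = P * 1e6 / (g * h)
rho = 32.449 * 1e6 / (9.81 * 3517.2)
rho = 940.45 kg/m^3


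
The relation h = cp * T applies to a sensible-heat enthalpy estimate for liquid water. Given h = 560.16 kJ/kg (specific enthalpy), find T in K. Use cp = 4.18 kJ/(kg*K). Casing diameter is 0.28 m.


T = h / cp
T = 560.16 / 4.18
T = 134.0096 deg C
Convert to K: 134.0096 + 273.15 = 407.16 K
T = 407.16 K


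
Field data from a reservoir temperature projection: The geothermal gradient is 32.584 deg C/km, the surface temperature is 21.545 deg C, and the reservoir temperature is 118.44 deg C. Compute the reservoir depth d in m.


d = (T_res - T_surf) / grad * 1000
d = (118.44 - 21.545) / 32.584 * 1000
d = 2973.7 m


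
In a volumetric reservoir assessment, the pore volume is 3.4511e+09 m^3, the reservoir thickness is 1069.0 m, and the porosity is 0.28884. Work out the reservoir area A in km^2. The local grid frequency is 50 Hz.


A = Vp / (1e6 * hr * phi)
A = 3.4511e+09 / (1e6 * 1069.0 * 0.28884)
A = 11.177 km^2


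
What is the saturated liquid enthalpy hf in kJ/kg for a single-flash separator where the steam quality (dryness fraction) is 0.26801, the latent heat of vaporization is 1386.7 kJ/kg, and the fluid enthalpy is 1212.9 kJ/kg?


hf = h - x * hfg
hf = 1212.9 - 0.26801 * 1386.7
hf = 841.25 kJ/kg


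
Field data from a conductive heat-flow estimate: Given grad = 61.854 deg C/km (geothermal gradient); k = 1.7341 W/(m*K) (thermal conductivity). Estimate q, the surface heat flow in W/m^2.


q = k * grad / 1000
q = 1.7341 * 61.854 / 1000
q = 0.10726 W/m^2


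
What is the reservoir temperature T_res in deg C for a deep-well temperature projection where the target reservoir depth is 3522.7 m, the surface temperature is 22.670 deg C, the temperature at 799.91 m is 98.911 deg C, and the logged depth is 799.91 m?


Step 1: grad = (T_d1 - T_surf)/d1 * 1000 = (98.911 - 22.67)/799.91 * 1000 = 95.31197 deg C/km
Step 2: T_res = T_surf + grad*d2/1000 = 22.67 + 95.31197*3522.7/1000 = 358.43 deg C
T_res = 358.43 deg C


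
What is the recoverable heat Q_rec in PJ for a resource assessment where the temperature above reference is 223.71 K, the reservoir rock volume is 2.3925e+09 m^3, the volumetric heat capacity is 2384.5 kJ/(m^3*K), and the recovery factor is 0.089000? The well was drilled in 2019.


Step 1: Q_s = Vr*rhoc*dT/1e12 = 2.3925e+09*2384.5*223.71/1e12 = 1276.247 PJ
Step 2: Q_rec = Q_s * RF = 1276.247 * 0.089 = 113.59 PJ
Q_rec = 113.59 PJ


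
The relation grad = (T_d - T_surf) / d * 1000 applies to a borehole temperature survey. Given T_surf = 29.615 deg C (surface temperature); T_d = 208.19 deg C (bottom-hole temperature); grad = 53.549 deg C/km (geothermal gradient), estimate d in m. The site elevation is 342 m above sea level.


d = (T_d - T_surf) / grad * 1000
d = (208.19 - 29.615) / 53.549 * 1000
d = 3334.8 m


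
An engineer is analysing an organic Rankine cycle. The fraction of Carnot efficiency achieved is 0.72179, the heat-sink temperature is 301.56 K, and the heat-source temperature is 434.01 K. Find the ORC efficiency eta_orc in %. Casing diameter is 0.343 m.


eta_orc = (1 - Tc/Th) * f * 100
eta_orc = (1 - 301.56/434.01) * 0.72179 * 100
eta_orc = 22.027 %


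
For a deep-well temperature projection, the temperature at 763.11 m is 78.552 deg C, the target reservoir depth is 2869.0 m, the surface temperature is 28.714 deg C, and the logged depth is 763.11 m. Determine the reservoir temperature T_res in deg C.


Step 1: grad = (T_d1 - T_surf)/d1 * 1000 = (78.552 - 28.714)/763.11 * 1000 = 65.30906 deg C/km
Step 2: T_res = T_surf + grad*d2/1000 = 28.714 + 65.30906*2869.0/1000 = 216.09 deg C
T_res = 216.09 deg C


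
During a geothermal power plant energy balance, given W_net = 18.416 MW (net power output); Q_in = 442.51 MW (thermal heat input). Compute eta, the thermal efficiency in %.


eta = W_net / Q_in * 100
eta = 18.416 / 442.51 * 100
eta = 4.1617 %


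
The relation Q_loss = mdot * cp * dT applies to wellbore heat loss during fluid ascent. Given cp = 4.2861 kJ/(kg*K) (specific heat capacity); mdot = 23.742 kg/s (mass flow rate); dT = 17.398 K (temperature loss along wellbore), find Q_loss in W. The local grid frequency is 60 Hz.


Q_loss = mdot * cp * dT
Q_loss = 23.742 * 4.2861 * 17.398
Q_loss = 1770.431 kW
Convert: 1770.431 kW * 1000.0 = 1.7704e+06 W
Q_loss = 1.7704e+06 W


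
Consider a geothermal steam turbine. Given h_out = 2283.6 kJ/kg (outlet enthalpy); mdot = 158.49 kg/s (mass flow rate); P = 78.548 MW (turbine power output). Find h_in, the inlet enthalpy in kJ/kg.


h_in = h_out + P * 1000 / mdot
h_in = 2283.6 + 78.548 * 1000 / 158.49
h_in = 2779.2 kJ/kg


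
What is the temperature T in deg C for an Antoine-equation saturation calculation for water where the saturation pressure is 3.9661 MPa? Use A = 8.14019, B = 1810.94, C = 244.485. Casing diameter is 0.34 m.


T = B / (A - log10(P_sat * 760 / 0.101325)) - C
T = 1810.94 / (8.14019 - log10(3.9661 * 760 / 0.101325)) - 244.485
T = 249.40 deg C


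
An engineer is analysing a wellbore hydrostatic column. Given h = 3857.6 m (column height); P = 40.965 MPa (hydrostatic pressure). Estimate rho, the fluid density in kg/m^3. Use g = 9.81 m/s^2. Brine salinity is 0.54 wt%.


rho = P * 1e6 / (g * h)
rho = 40.965 * 1e6 / (9.81 * 3857.6)
rho = 1082.5 kg/m^3


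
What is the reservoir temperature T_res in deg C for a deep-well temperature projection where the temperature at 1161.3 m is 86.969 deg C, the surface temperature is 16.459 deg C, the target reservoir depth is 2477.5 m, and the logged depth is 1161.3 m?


Step 1: grad = (T_d1 - T_surf)/d1 * 1000 = (86.969 - 16.459)/1161.3 * 1000 = 60.71644 deg C/km
Step 2: T_res = T_surf + grad*d2/1000 = 16.459 + 60.71644*2477.5/1000 = 166.88 deg C
T_res = 166.88 deg C


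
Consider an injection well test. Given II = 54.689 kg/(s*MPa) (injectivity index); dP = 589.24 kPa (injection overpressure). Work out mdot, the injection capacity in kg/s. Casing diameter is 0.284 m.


mdot = II * dP / 1000
mdot = 54.689 * 589.24 / 1000
mdot = 32.225 kg/s


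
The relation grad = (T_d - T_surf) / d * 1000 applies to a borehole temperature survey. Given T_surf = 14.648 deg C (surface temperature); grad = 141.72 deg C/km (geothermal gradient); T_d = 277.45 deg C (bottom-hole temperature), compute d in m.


d = (T_d - T_surf) / grad * 1000
d = (277.45 - 14.648) / 141.72 * 1000
d = 1854.4 m


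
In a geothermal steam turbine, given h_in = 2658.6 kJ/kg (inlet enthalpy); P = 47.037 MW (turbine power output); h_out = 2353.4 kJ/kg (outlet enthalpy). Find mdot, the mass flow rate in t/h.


mdot = P * 1000 / (h_in - h_out)
mdot = 47.037 * 1000 / (2658.6 - 2353.4)
mdot = 154.1186 kg/s
Convert: 154.1186 kg/s * 3.6 = 554.83 t/h
mdot = 554.83 t/h


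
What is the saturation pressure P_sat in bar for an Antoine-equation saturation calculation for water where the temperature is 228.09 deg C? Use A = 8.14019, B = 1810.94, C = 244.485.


P_sat = 10^(A - B/(C + T)) / 760 * 0.101325
P_sat = 10^(8.14019 - 1810.94/(244.485 + 228.09)) / 760 * 0.101325
P_sat = 2.710342 MPa
Convert: 2.710342 MPa * 10.0 = 27.103 bar
P_sat = 27.103 bar


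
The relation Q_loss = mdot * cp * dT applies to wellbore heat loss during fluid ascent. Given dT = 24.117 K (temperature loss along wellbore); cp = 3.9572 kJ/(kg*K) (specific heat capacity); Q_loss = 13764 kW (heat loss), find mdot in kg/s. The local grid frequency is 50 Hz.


mdot = Q_loss / (cp * dT)
mdot = 13764 / (3.9572 * 24.117)
mdot = 144.22 kg/s


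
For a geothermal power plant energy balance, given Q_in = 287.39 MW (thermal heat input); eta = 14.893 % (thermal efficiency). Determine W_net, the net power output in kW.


W_net = eta / 100 * Q_in
W_net = 14.893 / 100 * 287.39
W_net = 42.80099 MW
Convert: 42.80099 MW * 1000.0 = 42801 kW
W_net = 42801 kW


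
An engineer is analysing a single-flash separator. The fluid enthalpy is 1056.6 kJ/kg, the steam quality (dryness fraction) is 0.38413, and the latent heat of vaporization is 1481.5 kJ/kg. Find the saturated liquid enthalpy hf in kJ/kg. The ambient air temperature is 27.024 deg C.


hf = h - x * hfg
hf = 1056.6 - 0.38413 * 1481.5
hf = 487.51 kJ/kg


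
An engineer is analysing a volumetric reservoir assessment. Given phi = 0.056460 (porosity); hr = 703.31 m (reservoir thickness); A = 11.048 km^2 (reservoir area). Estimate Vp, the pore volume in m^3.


Vp = A * 1e6 * hr * phi
Vp = 11.048 * 1e6 * 703.31 * 0.056460
Vp = 4.3870e+08 m^3


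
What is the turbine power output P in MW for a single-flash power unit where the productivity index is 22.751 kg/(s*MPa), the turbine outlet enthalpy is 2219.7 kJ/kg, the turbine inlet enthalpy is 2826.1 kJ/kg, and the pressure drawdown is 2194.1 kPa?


Step 1: mdot = PI * dP / 1000 = 22.751 * 2194.1 / 1000 = 49.91797 kg/s
Step 2: P = mdot*(h_in - h_out)/1000 = 49.91797*(2826.1 - 2219.7)/1000 = 30.270 MW
P = 30.270 MW


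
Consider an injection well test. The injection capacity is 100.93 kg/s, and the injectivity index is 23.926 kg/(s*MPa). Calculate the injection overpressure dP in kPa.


dP = mdot * 1000 / II
dP = 100.93 * 1000 / 23.926
dP = 4218.4 kPa


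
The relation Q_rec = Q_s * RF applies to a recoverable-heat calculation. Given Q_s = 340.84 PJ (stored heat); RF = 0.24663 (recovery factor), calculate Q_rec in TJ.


Q_rec = Q_s * RF
Q_rec = 340.84 * 0.24663
Q_rec = 84.06137 PJ
Convert: 84.06137 PJ * 1000.0 = 84061 TJ
Q_rec = 84061 TJ


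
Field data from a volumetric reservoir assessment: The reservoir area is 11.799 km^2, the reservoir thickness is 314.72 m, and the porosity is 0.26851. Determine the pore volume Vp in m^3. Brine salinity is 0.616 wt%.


Vp = A * 1e6 * hr * phi
Vp = 11.799 * 1e6 * 314.72 * 0.26851
Vp = 9.9708e+08 m^3


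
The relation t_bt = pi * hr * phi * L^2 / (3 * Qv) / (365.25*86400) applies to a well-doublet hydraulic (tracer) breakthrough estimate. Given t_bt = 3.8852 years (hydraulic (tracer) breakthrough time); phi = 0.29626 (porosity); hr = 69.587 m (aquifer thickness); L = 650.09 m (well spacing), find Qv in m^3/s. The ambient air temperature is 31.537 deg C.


Qv = pi*hr*phi*L^2 / (3*t_bt*365.25*86400)
Qv = pi*69.587*0.29626*650.09^2 / (3*3.8852*365.25*86400)
Qv = 0.074415 m^3/s


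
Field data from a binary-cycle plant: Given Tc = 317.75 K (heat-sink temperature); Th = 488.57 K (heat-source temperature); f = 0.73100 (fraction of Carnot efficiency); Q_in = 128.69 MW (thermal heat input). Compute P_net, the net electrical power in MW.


Step 1: eta = (1 - Tc/Th)*f = (1 - 317.75/488.57)*0.731 = 0.2555814
Step 2: P_net = eta * Q_in = 0.2555814 * 128.69 = 32.891 MW
P_net = 32.891 MW


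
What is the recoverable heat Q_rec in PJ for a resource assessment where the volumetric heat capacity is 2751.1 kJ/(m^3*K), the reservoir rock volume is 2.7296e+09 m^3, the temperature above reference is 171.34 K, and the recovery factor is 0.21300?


Step 1: Q_s = Vr*rhoc*dT/1e12 = 2.7296e+09*2751.1*171.34/1e12 = 1286.661 PJ
Step 2: Q_rec = Q_s * RF = 1286.661 * 0.213 = 274.06 PJ
Q_rec = 274.06 PJ


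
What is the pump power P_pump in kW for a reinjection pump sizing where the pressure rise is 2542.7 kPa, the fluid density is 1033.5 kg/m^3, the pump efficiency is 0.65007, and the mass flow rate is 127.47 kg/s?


P_pump = mdot * dP / (rho * eta)
P_pump = 127.47 * 2542.7 / (1033.5 * 0.65007)
P_pump = 482.43 kW


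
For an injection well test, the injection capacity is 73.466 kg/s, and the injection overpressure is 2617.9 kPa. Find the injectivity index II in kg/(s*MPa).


II = mdot * 1000 / dP
II = 73.466 * 1000 / 2617.9
II = 28.063 kg/(s*MPa)


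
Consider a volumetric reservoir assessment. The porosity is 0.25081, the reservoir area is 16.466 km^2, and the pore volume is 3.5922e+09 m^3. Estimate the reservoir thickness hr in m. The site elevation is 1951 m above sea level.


hr = Vp / (A * 1e6 * phi)
hr = 3.5922e+09 / (16.466 * 1e6 * 0.25081)
hr = 869.82 m


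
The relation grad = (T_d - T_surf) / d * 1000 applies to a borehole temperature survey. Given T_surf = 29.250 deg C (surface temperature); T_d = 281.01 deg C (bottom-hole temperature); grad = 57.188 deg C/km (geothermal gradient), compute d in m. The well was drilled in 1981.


d = (T_d - T_surf) / grad * 1000
d = (281.01 - 29.250) / 57.188 * 1000
d = 4402.3 m


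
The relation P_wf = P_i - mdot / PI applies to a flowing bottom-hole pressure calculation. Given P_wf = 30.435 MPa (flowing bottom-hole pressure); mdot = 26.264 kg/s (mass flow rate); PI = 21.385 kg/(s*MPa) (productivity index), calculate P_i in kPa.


P_i = P_wf + mdot / PI
P_i = 30.435 + 26.264 / 21.385
P_i = 31.66315 MPa
Convert: 31.66315 MPa * 1000.0 = 31663 kPa
P_i = 31663 kPa


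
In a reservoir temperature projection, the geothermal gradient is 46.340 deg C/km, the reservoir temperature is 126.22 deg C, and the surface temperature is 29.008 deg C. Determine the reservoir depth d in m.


d = (T_res - T_surf) / grad * 1000
d = (126.22 - 29.008) / 46.340 * 1000
d = 2097.8 m


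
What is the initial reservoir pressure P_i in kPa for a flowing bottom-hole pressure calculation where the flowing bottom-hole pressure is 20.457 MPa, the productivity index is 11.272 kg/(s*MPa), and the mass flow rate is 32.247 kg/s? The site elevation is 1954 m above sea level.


P_i = P_wf + mdot / PI
P_i = 20.457 + 32.247 / 11.272
P_i = 23.31781 MPa
Convert: 23.31781 MPa * 1000.0 = 23318 kPa
P_i = 23318 kPa


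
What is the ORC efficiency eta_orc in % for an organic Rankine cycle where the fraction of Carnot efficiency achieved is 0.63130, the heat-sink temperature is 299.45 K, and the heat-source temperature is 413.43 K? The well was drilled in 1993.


eta_orc = (1 - Tc/Th) * f * 100
eta_orc = (1 - 299.45/413.43) * 0.63130 * 100
eta_orc = 17.405 %


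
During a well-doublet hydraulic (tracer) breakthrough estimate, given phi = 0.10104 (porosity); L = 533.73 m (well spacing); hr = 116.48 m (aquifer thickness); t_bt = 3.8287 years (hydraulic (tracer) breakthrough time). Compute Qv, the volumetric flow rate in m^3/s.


Qv = pi*hr*phi*L^2 / (3*t_bt*365.25*86400)
Qv = pi*116.48*0.10104*533.73^2 / (3*3.8287*365.25*86400)
Qv = 0.029058 m^3/s


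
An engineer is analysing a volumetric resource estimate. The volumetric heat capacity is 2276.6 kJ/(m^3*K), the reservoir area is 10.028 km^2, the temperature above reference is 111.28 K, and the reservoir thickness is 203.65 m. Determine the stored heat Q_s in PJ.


Step 1: Vr = A*1e6*hr = 10.028*1e6*203.65 = 2.042202e+09 m^3
Step 2: Q_s = Vr*rhoc*dT/1e12 = 2.042202e+09*2276.6*111.28/1e12 = 517.37 PJ
Q_s = 517.37 PJ


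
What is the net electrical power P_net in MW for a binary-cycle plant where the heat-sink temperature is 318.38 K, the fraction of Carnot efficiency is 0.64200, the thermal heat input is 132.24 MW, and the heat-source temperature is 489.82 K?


Step 1: eta = (1 - Tc/Th)*f = (1 - 318.38/489.82)*0.642 = 0.2247039
Step 2: P_net = eta * Q_in = 0.2247039 * 132.24 = 29.715 MW
P_net = 29.715 MW


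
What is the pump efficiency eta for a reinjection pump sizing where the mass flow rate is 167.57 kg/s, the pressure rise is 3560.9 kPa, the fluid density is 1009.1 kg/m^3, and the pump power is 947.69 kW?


eta = mdot * dP / (rho * P_pump)
eta = 167.57 * 3560.9 / (1009.1 * 947.69)
eta = 0.62396


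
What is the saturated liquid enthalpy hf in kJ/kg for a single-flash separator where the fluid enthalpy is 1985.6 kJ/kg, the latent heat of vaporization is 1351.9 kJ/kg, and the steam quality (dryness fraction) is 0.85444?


hf = h - x * hfg
hf = 1985.6 - 0.85444 * 1351.9
hf = 830.48 kJ/kg


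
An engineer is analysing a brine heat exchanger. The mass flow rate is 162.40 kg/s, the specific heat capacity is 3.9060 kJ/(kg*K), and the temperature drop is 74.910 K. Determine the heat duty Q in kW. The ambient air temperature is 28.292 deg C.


Q = mdot * cp * dT / 1000
Q = 162.40 * 3.9060 * 74.910 / 1000
Q = 47.51799 MW
Convert: 47.51799 MW * 1000.0 = 47518 kW
Q = 47518 kW


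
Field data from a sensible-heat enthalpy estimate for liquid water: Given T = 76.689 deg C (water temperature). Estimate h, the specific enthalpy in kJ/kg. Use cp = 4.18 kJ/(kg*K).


h = cp * T
h = 4.18 * 76.689
h = 320.56 kJ/kg


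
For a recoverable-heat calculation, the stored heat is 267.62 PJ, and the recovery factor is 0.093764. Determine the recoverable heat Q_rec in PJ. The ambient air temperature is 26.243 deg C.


Q_rec = Q_s * RF
Q_rec = 267.62 * 0.093764
Q_rec = 25.093 PJ


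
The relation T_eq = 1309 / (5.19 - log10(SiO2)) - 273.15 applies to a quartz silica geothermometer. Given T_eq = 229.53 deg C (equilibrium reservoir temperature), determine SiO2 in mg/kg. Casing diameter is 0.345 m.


SiO2 = 10^(5.19 - 1309/(T_eq + 273.15))
SiO2 = 10^(5.19 - 1309/(229.53 + 273.15))
SiO2 = 385.44 mg/kg


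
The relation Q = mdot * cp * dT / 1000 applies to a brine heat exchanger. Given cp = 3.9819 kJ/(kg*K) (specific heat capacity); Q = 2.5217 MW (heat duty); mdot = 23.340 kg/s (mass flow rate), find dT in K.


dT = Q * 1000 / (mdot * cp)
dT = 2.5217 * 1000 / (23.340 * 3.9819)
dT = 27.133 K


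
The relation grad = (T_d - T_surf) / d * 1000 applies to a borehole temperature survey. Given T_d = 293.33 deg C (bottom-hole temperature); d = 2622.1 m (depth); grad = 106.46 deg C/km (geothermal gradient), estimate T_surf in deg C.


T_surf = T_d - grad * d / 1000
T_surf = 293.33 - 106.46 * 2622.1 / 1000
T_surf = 14.181 deg C


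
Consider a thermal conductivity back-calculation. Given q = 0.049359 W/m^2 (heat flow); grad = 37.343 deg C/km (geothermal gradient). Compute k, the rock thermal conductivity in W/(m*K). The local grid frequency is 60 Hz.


k = q / (grad / 1000)
k = 0.049359 / (37.343 / 1000)
k = 1.3218 W/(m*K)


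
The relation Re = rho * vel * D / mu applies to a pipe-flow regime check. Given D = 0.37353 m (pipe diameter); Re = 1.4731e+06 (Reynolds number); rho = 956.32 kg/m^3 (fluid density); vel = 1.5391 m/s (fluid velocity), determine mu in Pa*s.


mu = rho * vel * D / Re
mu = 956.32 * 1.5391 * 0.37353 / 1.4731e+06
mu = 0.00037322 Pa*s


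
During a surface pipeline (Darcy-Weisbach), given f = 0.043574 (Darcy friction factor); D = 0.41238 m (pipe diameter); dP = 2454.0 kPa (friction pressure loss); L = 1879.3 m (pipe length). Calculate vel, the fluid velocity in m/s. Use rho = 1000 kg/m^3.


vel = sqrt(dP*1000*2*D / (f*L*rho))
vel = sqrt(2454.0*1000*2*0.41238 / (0.043574*1879.3*1000))
vel = 4.9715 m/s


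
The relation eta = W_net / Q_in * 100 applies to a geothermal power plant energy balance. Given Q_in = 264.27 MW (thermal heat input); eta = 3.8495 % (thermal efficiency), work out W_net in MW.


W_net = eta / 100 * Q_in
W_net = 3.8495 / 100 * 264.27
W_net = 10.173 MW


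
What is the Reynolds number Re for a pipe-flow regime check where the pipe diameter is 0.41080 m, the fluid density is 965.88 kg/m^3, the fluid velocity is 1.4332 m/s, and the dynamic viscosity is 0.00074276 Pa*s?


Re = rho * vel * D / mu
Re = 965.88 * 1.4332 * 0.41080 / 0.00074276
Re = 7.6562e+05


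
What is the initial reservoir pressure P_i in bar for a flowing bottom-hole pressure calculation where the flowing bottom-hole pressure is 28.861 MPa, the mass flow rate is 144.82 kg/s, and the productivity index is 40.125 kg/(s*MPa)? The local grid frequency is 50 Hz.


P_i = P_wf + mdot / PI
P_i = 28.861 + 144.82 / 40.125
P_i = 32.47022 MPa
Convert: 32.47022 MPa * 10.0 = 324.70 bar
P_i = 324.70 bar


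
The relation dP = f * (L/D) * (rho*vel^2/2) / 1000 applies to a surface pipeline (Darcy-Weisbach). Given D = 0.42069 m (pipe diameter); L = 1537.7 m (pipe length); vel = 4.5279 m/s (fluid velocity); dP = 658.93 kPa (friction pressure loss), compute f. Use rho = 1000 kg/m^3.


f = dP*1000 / ((L/D)*(rho*vel^2/2))
f = 658.93*1000 / ((1537.7/0.42069)*(1000*4.5279^2/2))
f = 0.017586


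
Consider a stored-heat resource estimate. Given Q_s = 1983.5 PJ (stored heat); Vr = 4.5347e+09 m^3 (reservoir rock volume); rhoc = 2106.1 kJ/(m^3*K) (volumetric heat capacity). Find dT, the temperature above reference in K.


dT = Q_s * 1e12 / (Vr * rhoc)
dT = 1983.5 * 1e12 / (4.5347e+09 * 2106.1)
dT = 207.68 K


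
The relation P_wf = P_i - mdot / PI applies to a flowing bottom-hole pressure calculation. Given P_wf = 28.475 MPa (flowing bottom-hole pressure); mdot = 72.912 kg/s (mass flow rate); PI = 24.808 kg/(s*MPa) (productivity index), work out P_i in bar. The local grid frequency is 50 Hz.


P_i = P_wf + mdot / PI
P_i = 28.475 + 72.912 / 24.808
P_i = 31.41405 MPa
Convert: 31.41405 MPa * 10.0 = 314.14 bar
P_i = 314.14 bar


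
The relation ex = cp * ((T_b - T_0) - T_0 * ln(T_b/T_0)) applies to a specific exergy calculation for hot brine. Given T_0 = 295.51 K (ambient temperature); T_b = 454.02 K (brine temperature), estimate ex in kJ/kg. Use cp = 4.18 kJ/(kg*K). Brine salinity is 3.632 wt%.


ex = cp * ((T_b - T_0) - T_0 * ln(T_b/T_0))
ex = 4.18 * ((454.02 - 295.51) - 295.51 * ln(454.02/295.51))
ex = 132.12 kJ/kg


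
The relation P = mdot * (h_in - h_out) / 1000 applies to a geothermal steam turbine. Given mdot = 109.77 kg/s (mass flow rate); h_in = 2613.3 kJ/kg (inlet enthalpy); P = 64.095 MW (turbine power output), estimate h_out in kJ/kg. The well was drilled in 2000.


h_out = h_in - P * 1000 / mdot
h_out = 2613.3 - 64.095 * 1000 / 109.77
h_out = 2029.4 kJ/kg


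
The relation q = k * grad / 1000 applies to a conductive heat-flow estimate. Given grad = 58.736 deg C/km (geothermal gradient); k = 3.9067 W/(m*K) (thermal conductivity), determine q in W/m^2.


q = k * grad / 1000
q = 3.9067 * 58.736 / 1000
q = 0.22946 W/m^2


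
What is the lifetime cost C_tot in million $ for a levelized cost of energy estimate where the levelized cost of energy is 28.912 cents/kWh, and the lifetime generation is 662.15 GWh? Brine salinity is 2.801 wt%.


C_tot = LCOE / 100 * E_tot
C_tot = 28.912 / 100 * 662.15
C_tot = 191.44 million $


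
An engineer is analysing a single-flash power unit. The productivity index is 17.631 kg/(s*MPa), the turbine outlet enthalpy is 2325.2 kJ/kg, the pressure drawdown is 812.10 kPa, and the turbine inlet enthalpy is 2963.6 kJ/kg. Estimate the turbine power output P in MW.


Step 1: mdot = PI * dP / 1000 = 17.631 * 812.1 / 1000 = 14.31814 kg/s
Step 2: P = mdot*(h_in - h_out)/1000 = 14.31814*(2963.6 - 2325.2)/1000 = 9.1407 MW
P = 9.1407 MW


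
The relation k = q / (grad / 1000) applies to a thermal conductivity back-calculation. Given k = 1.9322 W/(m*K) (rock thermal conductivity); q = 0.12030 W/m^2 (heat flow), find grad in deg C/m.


grad = q / k * 1000
grad = 0.12030 / 1.9322 * 1000
grad = 62.26064 deg C/km
Convert: 62.26064 deg C/km * 0.001 = 0.062261 deg C/m
grad = 0.062261 deg C/m


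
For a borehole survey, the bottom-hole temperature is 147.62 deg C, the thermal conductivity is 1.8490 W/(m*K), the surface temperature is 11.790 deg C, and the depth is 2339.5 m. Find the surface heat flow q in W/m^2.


Step 1: grad = (T_d - T_surf)/d * 1000 = (147.62 - 11.79)/2339.5 * 1000 = 58.05941 deg C/km
Step 2: q = k * grad / 1000 = 1.849 * 58.05941 / 1000 = 0.10735 W/m^2
q = 0.10735 W/m^2


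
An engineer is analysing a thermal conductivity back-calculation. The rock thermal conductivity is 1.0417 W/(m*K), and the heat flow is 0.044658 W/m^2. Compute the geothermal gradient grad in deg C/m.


grad = q / k * 1000
grad = 0.044658 / 1.0417 * 1000
grad = 42.87031 deg C/km
Convert: 42.87031 deg C/km * 0.001 = 0.042870 deg C/m
grad = 0.042870 deg C/m


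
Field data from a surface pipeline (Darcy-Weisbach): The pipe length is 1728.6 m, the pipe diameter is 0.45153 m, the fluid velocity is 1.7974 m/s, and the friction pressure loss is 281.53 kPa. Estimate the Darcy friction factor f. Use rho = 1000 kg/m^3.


f = dP*1000 / ((L/D)*(rho*vel^2/2))
f = 281.53*1000 / ((1728.6/0.45153)*(1000*1.7974^2/2))
f = 0.045526


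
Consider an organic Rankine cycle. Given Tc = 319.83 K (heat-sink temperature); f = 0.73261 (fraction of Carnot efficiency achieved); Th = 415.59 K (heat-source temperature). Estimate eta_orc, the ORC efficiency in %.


eta_orc = (1 - Tc/Th) * f * 100
eta_orc = (1 - 319.83/415.59) * 0.73261 * 100
eta_orc = 16.881 %


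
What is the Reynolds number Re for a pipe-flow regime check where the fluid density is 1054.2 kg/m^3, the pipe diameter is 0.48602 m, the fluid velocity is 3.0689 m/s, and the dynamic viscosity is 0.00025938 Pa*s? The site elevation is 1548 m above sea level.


Re = rho * vel * D / mu
Re = 1054.2 * 3.0689 * 0.48602 / 0.00025938
Re = 6.0621e+06


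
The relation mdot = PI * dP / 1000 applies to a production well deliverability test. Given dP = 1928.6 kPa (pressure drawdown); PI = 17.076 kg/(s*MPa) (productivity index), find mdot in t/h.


mdot = PI * dP / 1000
mdot = 17.076 * 1928.6 / 1000
mdot = 32.93277 kg/s
Convert: 32.93277 kg/s * 3.6 = 118.56 t/h
mdot = 118.56 t/h


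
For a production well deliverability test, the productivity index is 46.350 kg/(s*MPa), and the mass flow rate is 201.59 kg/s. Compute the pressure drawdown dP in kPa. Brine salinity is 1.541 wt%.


dP = mdot * 1000 / PI
dP = 201.59 * 1000 / 46.350
dP = 4349.3 kPa


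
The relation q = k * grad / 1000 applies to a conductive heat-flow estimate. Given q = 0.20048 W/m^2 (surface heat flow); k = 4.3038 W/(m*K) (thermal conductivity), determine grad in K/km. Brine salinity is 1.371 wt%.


grad = q * 1000 / k
grad = 0.20048 * 1000 / 4.3038
grad = 46.58209 deg C/km
Convert: 46.58209 deg C/km * 1.0 = 46.582 K/km
grad = 46.582 K/km


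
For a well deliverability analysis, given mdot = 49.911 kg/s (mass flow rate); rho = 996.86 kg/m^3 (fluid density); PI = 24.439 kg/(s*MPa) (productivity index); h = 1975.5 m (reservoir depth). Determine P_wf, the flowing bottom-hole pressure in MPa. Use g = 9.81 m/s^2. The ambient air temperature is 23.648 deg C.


Step 1: P_i = rho*g*h/1e6 = 996.86*9.81*1975.5/1e6 = 19.31880 MPa
Step 2: P_wf = P_i - mdot/PI = 19.31880 - 49.911/24.439 = 17.277 MPa
P_wf = 17.277 MPa


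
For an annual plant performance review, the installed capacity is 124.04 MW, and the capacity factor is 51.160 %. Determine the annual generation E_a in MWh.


E_a = CF / 100 * cap * 8760
E_a = 51.160 / 100 * 124.04 * 8760
E_a = 5.5590e+05 MWh


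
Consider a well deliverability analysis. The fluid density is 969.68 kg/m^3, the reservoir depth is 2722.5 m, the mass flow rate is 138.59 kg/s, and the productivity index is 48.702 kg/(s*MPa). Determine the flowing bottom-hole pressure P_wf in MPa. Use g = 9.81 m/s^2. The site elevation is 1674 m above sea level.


Step 1: P_i = rho*g*h/1e6 = 969.68*9.81*2722.5/1e6 = 25.89795 MPa
Step 2: P_wf = P_i - mdot/PI = 25.89795 - 138.59/48.702 = 23.052 MPa
P_wf = 23.052 MPa


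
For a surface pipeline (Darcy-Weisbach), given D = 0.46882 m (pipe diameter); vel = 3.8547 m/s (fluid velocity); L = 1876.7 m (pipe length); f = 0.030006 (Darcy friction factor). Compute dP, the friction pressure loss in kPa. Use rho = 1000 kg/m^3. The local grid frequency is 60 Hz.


dP = f * (L/D) * (rho*vel^2/2) / 1000
dP = 0.030006 * (1876.7/0.46882) * (1000*3.8547^2/2) / 1000
dP = 892.38 kPa


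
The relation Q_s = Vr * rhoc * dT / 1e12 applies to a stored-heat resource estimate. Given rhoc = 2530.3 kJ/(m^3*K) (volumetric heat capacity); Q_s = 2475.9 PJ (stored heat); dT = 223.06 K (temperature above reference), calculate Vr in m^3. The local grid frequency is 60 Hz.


Vr = Q_s * 1e12 / (rhoc * dT)
Vr = 2475.9 * 1e12 / (2530.3 * 223.06)
Vr = 4.3867e+09 m^3


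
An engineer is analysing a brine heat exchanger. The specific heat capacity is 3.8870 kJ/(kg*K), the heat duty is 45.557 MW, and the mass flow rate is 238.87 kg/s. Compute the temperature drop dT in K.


dT = Q * 1000 / (mdot * cp)
dT = 45.557 * 1000 / (238.87 * 3.8870)
dT = 49.066 K


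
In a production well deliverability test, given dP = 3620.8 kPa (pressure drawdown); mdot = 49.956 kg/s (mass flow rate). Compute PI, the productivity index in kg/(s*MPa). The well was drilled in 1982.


PI = mdot * 1000 / dP
PI = 49.956 * 1000 / 3620.8
PI = 13.797 kg/(s*MPa)


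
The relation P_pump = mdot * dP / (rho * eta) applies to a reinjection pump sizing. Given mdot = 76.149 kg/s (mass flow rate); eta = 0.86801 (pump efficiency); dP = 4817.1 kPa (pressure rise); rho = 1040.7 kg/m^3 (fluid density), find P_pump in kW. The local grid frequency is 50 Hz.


P_pump = mdot * dP / (rho * eta)
P_pump = 76.149 * 4817.1 / (1040.7 * 0.86801)
P_pump = 406.07 kW


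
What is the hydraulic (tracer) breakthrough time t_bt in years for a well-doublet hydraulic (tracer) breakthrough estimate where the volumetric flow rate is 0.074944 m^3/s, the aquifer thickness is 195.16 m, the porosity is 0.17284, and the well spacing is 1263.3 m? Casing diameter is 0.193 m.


t_bt = pi * hr * phi * L^2 / (3 * Qv) / (365.25*86400)
t_bt = pi * 195.16 * 0.17284 * 1263.3^2 / (3 * 0.074944) / (365.25*86400)
t_bt = 23.836 years


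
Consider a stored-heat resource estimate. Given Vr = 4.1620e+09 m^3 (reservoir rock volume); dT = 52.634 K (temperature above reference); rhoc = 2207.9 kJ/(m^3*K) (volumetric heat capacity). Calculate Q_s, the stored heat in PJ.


Q_s = Vr * rhoc * dT / 1e12
Q_s = 4.1620e+09 * 2207.9 * 52.634 / 1e12
Q_s = 483.67 PJ


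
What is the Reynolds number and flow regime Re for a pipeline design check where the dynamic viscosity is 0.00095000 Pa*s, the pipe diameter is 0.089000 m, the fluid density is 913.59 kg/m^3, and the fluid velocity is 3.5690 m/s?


Step 1: Re = rho*vel*D/mu = 913.59*3.569*0.089/0.00095 = 3.0547e+05
Step 2: Re = 3.0547e+05 > 4000, so flow is turbulent.
Re = 3.0547e+05 (turbulent)


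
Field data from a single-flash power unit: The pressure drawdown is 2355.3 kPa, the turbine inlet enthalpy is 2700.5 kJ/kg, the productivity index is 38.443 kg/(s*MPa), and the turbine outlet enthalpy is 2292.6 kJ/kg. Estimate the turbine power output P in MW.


Step 1: mdot = PI * dP / 1000 = 38.443 * 2355.3 / 1000 = 90.54480 kg/s
Step 2: P = mdot*(h_in - h_out)/1000 = 90.54480*(2700.5 - 2292.6)/1000 = 36.933 MW
P = 36.933 MW


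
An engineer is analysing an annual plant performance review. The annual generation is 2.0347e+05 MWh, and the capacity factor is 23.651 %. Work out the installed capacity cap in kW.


cap = E_a / (CF/100 * 8760)
cap = 2.0347e+05 / (23.651/100 * 8760)
cap = 98.20798 MW
Convert: 98.20798 MW * 1000.0 = 98208 kW
cap = 98208 kW


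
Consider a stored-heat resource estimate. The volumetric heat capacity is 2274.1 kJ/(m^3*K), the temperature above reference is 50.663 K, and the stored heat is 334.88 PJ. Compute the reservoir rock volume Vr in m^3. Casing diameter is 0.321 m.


Vr = Q_s * 1e12 / (rhoc * dT)
Vr = 334.88 * 1e12 / (2274.1 * 50.663)
Vr = 2.9066e+09 m^3


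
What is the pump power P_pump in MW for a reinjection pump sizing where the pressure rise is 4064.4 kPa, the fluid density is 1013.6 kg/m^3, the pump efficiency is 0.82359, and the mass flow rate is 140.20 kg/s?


P_pump = mdot * dP / (rho * eta)
P_pump = 140.20 * 4064.4 / (1013.6 * 0.82359)
P_pump = 682.6008 kW
Convert: 682.6008 kW * 0.001 = 0.68260 MW
P_pump = 0.68260 MW


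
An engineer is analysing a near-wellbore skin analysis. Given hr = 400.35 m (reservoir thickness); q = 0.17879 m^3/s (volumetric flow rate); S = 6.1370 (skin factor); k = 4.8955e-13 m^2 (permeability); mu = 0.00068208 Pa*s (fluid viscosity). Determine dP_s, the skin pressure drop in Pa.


dP_s = S * q * mu / (2*pi*k*hr) / 1000
dP_s = 6.1370 * 0.17879 * 0.00068208 / (2*pi*4.8955e-13*400.35) / 1000
dP_s = 607.7401 kPa
Convert: 607.7401 kPa * 1000.0 = 6.0774e+05 Pa
dP_s = 6.0774e+05 Pa


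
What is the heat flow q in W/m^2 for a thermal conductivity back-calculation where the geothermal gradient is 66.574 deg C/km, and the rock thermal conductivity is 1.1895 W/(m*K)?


q = k * grad / 1000
q = 1.1895 * 66.574 / 1000
q = 0.079190 W/m^2


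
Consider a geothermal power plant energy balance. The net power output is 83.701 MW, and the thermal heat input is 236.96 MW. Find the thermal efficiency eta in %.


eta = W_net / Q_in * 100
eta = 83.701 / 236.96 * 100
eta = 35.323 %


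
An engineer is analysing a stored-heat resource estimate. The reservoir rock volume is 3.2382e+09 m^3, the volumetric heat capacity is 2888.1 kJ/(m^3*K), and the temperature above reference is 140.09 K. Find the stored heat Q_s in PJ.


Q_s = Vr * rhoc * dT / 1e12
Q_s = 3.2382e+09 * 2888.1 * 140.09 / 1e12
Q_s = 1310.2 PJ


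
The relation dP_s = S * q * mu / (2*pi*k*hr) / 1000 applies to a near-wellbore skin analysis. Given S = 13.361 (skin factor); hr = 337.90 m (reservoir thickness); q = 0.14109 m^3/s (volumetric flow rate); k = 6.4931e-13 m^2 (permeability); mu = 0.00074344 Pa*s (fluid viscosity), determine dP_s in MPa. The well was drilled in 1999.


dP_s = S * q * mu / (2*pi*k*hr) / 1000
dP_s = 13.361 * 0.14109 * 0.00074344 / (2*pi*6.4931e-13*337.90) / 1000
dP_s = 1016.625 kPa
Convert: 1016.625 kPa * 0.001 = 1.0166 MPa
dP_s = 1.0166 MPa


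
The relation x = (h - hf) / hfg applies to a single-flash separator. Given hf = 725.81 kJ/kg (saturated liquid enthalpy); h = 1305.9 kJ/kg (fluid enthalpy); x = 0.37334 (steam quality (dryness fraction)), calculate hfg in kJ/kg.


hfg = (h - hf) / x
hfg = (1305.9 - 725.81) / 0.37334
hfg = 1553.8 kJ/kg


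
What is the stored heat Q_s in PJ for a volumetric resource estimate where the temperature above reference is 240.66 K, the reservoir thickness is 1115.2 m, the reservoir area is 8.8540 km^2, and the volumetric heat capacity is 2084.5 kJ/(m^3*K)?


Step 1: Vr = A*1e6*hr = 8.854*1e6*1115.2 = 9.873981e+09 m^3
Step 2: Q_s = Vr*rhoc*dT/1e12 = 9.873981e+09*2084.5*240.66/1e12 = 4953.3 PJ
Q_s = 4953.3 PJ


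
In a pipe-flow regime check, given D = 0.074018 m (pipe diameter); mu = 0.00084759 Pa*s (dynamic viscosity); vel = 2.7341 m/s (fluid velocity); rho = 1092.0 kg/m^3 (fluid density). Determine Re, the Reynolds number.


Re = rho * vel * D / mu
Re = 1092.0 * 2.7341 * 0.074018 / 0.00084759
Re = 2.6073e+05


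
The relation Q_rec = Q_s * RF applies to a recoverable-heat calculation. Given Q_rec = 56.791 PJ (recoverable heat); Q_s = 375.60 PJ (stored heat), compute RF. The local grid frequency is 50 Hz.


RF = Q_rec / Q_s
RF = 56.791 / 375.60
RF = 0.15120


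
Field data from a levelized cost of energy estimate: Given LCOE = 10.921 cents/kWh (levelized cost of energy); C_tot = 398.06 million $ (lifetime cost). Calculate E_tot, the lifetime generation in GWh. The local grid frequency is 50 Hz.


E_tot = C_tot / LCOE * 100
E_tot = 398.06 / 10.921 * 100
E_tot = 3644.9 GWh


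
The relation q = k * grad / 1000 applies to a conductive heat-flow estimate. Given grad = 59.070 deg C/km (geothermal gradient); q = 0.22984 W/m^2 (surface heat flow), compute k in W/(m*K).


k = q * 1000 / grad
k = 0.22984 * 1000 / 59.070
k = 3.8910 W/(m*K)


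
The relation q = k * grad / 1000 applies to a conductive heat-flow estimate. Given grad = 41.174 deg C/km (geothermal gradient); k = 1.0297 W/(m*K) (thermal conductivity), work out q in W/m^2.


q = k * grad / 1000
q = 1.0297 * 41.174 / 1000
q = 0.042397 W/m^2


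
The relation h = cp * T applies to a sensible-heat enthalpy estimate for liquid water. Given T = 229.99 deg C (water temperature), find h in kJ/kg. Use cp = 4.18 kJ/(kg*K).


h = cp * T
h = 4.18 * 229.99
h = 961.36 kJ/kg


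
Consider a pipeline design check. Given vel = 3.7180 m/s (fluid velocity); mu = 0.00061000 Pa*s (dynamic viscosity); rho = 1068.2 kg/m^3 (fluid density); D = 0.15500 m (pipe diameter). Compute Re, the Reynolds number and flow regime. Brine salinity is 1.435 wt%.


Step 1: Re = rho*vel*D/mu = 1068.2*3.718*0.155/0.00061 = 1.0092e+06
Step 2: Re = 1.0092e+06 > 4000, so flow is turbulent.
Re = 1.0092e+06 (turbulent)
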